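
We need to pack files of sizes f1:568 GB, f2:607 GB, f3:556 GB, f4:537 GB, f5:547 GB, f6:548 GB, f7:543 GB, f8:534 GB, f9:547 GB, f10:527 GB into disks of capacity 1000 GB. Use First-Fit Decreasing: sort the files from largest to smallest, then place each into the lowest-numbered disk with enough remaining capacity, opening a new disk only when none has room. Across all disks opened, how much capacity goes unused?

4486

Sorted descending: 607, 568, 556, 548, 547, 547, 543, 537, 534, 527.
607 GB → disk 1 (remaining 393 GB)
568 GB → disk 2 (remaining 432 GB)
556 GB → disk 3 (remaining 444 GB)
548 GB → disk 4 (remaining 452 GB)
547 GB → disk 5 (remaining 453 GB)
547 GB → disk 6 (remaining 453 GB)
543 GB → disk 7 (remaining 457 GB)
537 GB → disk 8 (remaining 463 GB)
534 GB → disk 9 (remaining 466 GB)
527 GB → disk 10 (remaining 473 GB)
10 disks × 1000 GB = 10000 GB; used 5514 GB; unused 4486 GB.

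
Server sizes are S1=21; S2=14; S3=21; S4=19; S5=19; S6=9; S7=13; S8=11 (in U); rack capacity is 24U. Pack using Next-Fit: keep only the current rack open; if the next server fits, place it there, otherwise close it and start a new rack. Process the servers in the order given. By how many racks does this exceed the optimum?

Next-Fit: [21] [14] [21] [19] [19] [9,13] [11] → 7 racks.
Total size 127U; any packing needs at least ⌈127/24⌉ = 6 racks.
An optimal packing achieves that bound: [21] [21] [19] [19] [14,9] [13,11] → 6 racks.
Excess: 7 − 6 = 1.

1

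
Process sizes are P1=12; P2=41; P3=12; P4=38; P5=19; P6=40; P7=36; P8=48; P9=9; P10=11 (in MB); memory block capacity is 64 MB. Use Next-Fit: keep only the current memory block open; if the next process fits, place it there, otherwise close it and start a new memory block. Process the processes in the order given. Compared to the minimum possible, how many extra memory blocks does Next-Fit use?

Next-Fit: [12,41] [12,38] [19,40] [36] [48,9] [11] → 6 memory blocks.
Total size 266 MB; any packing needs at least ⌈266/64⌉ = 5 memory blocks.
An optimal packing achieves that bound: [48,12] [41,19] [40,12,11] [38,9] [36] → 5 memory blocks.
Excess: 6 − 5 = 1.

1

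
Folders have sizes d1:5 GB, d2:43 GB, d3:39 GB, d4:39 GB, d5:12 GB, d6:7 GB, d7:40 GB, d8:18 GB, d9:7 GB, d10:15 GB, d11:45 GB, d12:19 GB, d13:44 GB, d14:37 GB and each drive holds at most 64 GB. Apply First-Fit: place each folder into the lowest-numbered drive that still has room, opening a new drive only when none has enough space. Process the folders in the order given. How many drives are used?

7 drives

Put d1 (5 GB) in drive 1; 59 GB remain.
Put d2 (43 GB) in drive 1; 16 GB remain.
Put d3 (39 GB) in drive 2; 25 GB remain.
Put d4 (39 GB) in drive 3; 25 GB remain.
Put d5 (12 GB) in drive 1; 4 GB remain.
Put d6 (7 GB) in drive 2; 18 GB remain.
Put d7 (40 GB) in drive 4; 24 GB remain.
Put d8 (18 GB) in drive 2; 0 GB remain.
Put d9 (7 GB) in drive 3; 18 GB remain.
Put d10 (15 GB) in drive 3; 3 GB remain.
Put d11 (45 GB) in drive 5; 19 GB remain.
Put d12 (19 GB) in drive 4; 5 GB remain.
Put d13 (44 GB) in drive 6; 20 GB remain.
Put d14 (37 GB) in drive 7; 27 GB remain.
Final drives: [5,43,12] [39,7,18] [39,7,15] [40,19] [45] [44] [37].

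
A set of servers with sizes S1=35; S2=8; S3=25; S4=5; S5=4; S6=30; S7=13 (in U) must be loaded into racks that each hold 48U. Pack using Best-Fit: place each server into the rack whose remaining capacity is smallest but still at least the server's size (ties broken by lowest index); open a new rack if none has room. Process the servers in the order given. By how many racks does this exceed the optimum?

0

Best-Fit: [35,8,5] [25,4] [30,13] → 3 racks.
Total size 120U; any packing needs at least ⌈120/48⌉ = 3 racks.
So 3 is already optimal.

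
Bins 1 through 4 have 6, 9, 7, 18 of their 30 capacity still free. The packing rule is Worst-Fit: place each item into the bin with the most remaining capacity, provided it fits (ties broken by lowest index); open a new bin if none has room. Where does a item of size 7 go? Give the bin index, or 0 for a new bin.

4

Bins with room: bin 2 (9), bin 3 (7), bin 4 (18).
Most room is bin 4 with 18 free.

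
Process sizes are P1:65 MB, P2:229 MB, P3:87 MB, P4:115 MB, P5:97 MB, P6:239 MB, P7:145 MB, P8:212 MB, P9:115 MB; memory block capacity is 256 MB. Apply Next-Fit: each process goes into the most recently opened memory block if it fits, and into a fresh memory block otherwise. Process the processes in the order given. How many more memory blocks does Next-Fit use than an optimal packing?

2

Next-Fit: [65] [229] [87,115] [97] [239] [145] [212] [115] → 8 memory blocks.
Total size 1304 MB; any packing needs at least ⌈1304/256⌉ = 6 memory blocks.
An optimal packing achieves that bound: [239] [229] [212] [145,97] [115,115] [87,65] → 6 memory blocks.
Excess: 8 − 6 = 2.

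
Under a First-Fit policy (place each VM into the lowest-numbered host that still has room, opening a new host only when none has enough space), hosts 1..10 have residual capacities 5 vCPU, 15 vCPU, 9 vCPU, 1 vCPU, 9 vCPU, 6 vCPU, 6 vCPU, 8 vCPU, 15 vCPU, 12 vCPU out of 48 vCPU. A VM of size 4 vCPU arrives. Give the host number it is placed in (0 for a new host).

Hosts with room: host 1 (5 vCPU), host 2 (15 vCPU), host 3 (9 vCPU), host 5 (9 vCPU), host 6 (6 vCPU), host 7 (6 vCPU), host 8 (8 vCPU), host 9 (15 vCPU), host 10 (12 vCPU).
The first with room is host 1.

1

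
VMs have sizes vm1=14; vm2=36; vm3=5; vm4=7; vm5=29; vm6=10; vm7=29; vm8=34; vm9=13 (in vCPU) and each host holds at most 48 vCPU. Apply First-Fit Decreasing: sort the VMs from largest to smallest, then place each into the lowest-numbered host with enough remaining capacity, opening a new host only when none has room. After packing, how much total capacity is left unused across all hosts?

15

Sorted descending: 36, 34, 29, 29, 14, 13, 10, 7, 5.
36 vCPU → host 1 (remaining 12 vCPU)
34 vCPU → host 2 (remaining 14 vCPU)
29 vCPU → host 3 (remaining 19 vCPU)
29 vCPU → host 4 (remaining 19 vCPU)
14 vCPU → host 2 (remaining 0 vCPU)
13 vCPU → host 3 (remaining 6 vCPU)
10 vCPU → host 1 (remaining 2 vCPU)
7 vCPU → host 4 (remaining 12 vCPU)
5 vCPU → host 3 (remaining 1 vCPU)
4 hosts × 48 vCPU = 192 vCPU; used 177 vCPU; unused 15 vCPU.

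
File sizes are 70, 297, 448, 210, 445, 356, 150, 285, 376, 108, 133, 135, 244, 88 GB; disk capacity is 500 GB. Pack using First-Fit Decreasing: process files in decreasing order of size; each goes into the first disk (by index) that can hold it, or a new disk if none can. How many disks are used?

Sorted descending: 448, 445, 376, 356, 297, 285, 244, 210, 150, 135, 133, 108, 88, 70.
448 GB → disk 1 (remaining 52 GB)
445 GB → disk 2 (remaining 55 GB)
376 GB → disk 3 (remaining 124 GB)
356 GB → disk 4 (remaining 144 GB)
297 GB → disk 5 (remaining 203 GB)
285 GB → disk 6 (remaining 215 GB)
244 GB → disk 7 (remaining 256 GB)
210 GB → disk 6 (remaining 5 GB)
150 GB → disk 5 (remaining 53 GB)
135 GB → disk 4 (remaining 9 GB)
133 GB → disk 7 (remaining 123 GB)
108 GB → disk 3 (remaining 16 GB)
88 GB → disk 7 (remaining 35 GB)
70 GB → disk 8 (remaining 430 GB)
Final disks: [448] [445] [376,108] [356,135] [297,150] [285,210] [244,133,88] [70].

8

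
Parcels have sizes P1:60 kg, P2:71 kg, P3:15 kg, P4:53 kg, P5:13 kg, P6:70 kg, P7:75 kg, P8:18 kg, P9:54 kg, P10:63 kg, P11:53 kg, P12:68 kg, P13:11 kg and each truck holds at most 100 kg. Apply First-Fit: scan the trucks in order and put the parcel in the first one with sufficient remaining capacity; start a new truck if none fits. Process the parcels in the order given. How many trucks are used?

9 trucks

Put P1 (60 kg) in truck 1; 40 kg remain.
Put P2 (71 kg) in truck 2; 29 kg remain.
Put P3 (15 kg) in truck 1; 25 kg remain.
Put P4 (53 kg) in truck 3; 47 kg remain.
Put P5 (13 kg) in truck 1; 12 kg remain.
Put P6 (70 kg) in truck 4; 30 kg remain.
Put P7 (75 kg) in truck 5; 25 kg remain.
Put P8 (18 kg) in truck 2; 11 kg remain.
Put P9 (54 kg) in truck 6; 46 kg remain.
Put P10 (63 kg) in truck 7; 37 kg remain.
Put P11 (53 kg) in truck 8; 47 kg remain.
Put P12 (68 kg) in truck 9; 32 kg remain.
Put P13 (11 kg) in truck 1; 1 kg remain.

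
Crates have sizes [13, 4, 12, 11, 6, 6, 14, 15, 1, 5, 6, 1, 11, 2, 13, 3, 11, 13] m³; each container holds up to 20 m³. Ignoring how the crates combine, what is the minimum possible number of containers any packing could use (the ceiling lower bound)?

8

Total size = 13 + 4 + 12 + 11 + 6 + 6 + 14 + 15 + 1 + 5 + 6 + 1 + 11 + 2 + 13 + 3 + 11 + 13 = 147 m³.
⌈147 / 20⌉ = 8.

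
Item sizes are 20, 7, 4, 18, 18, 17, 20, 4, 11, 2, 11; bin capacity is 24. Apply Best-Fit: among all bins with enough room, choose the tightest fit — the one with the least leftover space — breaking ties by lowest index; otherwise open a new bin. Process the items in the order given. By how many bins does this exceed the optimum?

Best-Fit: [20,4] [7,17] [18,2] [18] [20,4] [11,11] → 6 bins.
Total size 132; any packing needs at least ⌈132/24⌉ = 6 bins.
So 6 is already optimal.

0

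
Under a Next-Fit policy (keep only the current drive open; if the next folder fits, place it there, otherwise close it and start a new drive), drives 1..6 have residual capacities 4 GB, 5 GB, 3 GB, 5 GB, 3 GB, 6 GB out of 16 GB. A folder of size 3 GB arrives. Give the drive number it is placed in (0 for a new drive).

6

Next-Fit only looks at drive 6, which has 6 GB free.
3 GB fits there.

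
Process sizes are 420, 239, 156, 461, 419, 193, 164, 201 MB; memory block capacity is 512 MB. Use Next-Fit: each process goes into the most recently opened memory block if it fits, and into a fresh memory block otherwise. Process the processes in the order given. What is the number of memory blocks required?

6 memory blocks

Put 420 MB in memory block 1; 92 MB remain.
Put 239 MB in memory block 2; 273 MB remain.
Put 156 MB in memory block 2; 117 MB remain.
Put 461 MB in memory block 3; 51 MB remain.
Put 419 MB in memory block 4; 93 MB remain.
Put 193 MB in memory block 5; 319 MB remain.
Put 164 MB in memory block 5; 155 MB remain.
Put 201 MB in memory block 6; 311 MB remain.
Final memory blocks: [420] [239,156] [461] [419] [193,164] [201].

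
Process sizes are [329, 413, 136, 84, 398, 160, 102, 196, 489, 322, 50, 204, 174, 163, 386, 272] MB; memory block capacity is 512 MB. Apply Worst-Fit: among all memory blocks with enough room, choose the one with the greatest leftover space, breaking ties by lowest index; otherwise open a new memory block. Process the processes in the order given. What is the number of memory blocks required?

memory block 1: place 329 MB, 183 MB left
memory block 2: place 413 MB, 99 MB left
memory block 1: place 136 MB, 47 MB left
memory block 2: place 84 MB, 15 MB left
memory block 3: place 398 MB, 114 MB left
memory block 4: place 160 MB, 352 MB left
memory block 4: place 102 MB, 250 MB left
memory block 4: place 196 MB, 54 MB left
memory block 5: place 489 MB, 23 MB left
memory block 6: place 322 MB, 190 MB left
memory block 6: place 50 MB, 140 MB left
memory block 7: place 204 MB, 308 MB left
memory block 7: place 174 MB, 134 MB left
memory block 8: place 163 MB, 349 MB left
memory block 9: place 386 MB, 126 MB left
memory block 8: place 272 MB, 77 MB left

9 memory blocks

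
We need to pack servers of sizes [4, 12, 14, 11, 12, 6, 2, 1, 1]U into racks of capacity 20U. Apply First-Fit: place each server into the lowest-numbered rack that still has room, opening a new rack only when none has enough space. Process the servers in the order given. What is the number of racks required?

rack 1: place 4U, 16U left
rack 1: place 12U, 4U left
rack 2: place 14U, 6U left
rack 3: place 11U, 9U left
rack 4: place 12U, 8U left
rack 2: place 6U, 0U left
rack 1: place 2U, 2U left
rack 1: place 1U, 1U left
rack 1: place 1U, 0U left

4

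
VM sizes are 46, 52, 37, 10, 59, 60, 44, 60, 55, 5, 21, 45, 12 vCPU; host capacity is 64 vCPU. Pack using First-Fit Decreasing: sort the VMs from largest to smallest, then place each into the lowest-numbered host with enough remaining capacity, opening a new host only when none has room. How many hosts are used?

9 hosts

Sorted descending: 60, 60, 59, 55, 52, 46, 45, 44, 37, 21, 12, 10, 5.
host 1: place 60 vCPU, 4 vCPU left
host 2: place 60 vCPU, 4 vCPU left
host 3: place 59 vCPU, 5 vCPU left
host 4: place 55 vCPU, 9 vCPU left
host 5: place 52 vCPU, 12 vCPU left
host 6: place 46 vCPU, 18 vCPU left
host 7: place 45 vCPU, 19 vCPU left
host 8: place 44 vCPU, 20 vCPU left
host 9: place 37 vCPU, 27 vCPU left
host 9: place 21 vCPU, 6 vCPU left
host 5: place 12 vCPU, 0 vCPU left
host 6: place 10 vCPU, 8 vCPU left
host 3: place 5 vCPU, 0 vCPU left
Final hosts: [60] [60] [59,5] [55] [52,12] [46,10] [45] [44] [37,21].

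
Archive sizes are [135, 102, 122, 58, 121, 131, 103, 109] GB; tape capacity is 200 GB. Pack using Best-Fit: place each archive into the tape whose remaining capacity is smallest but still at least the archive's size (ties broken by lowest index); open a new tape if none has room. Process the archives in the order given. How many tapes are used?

7

tape 1: place 135 GB, 65 GB left
tape 2: place 102 GB, 98 GB left
tape 3: place 122 GB, 78 GB left
tape 1: place 58 GB, 7 GB left
tape 4: place 121 GB, 79 GB left
tape 5: place 131 GB, 69 GB left
tape 6: place 103 GB, 97 GB left
tape 7: place 109 GB, 91 GB left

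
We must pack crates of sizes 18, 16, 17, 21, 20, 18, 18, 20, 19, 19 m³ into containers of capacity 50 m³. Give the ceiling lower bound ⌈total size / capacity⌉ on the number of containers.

4 containers

Total size = 18 + 16 + 17 + 21 + 20 + 18 + 18 + 20 + 19 + 19 = 186 m³.
⌈186 / 50⌉ = 4.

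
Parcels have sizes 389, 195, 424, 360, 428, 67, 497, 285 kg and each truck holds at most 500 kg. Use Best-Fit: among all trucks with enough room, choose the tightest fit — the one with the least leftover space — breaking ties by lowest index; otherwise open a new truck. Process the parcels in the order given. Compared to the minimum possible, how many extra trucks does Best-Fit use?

Best-Fit: [389] [195,285] [424] [360] [428,67] [497] → 6 trucks.
Total size 2645 kg; any packing needs at least ⌈2645/500⌉ = 6 trucks.
So 6 is already optimal.

0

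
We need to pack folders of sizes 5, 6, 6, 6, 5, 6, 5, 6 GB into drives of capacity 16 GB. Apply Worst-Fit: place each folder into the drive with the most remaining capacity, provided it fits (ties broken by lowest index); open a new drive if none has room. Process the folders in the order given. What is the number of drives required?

Put 5 GB in drive 1; 11 GB remain.
Put 6 GB in drive 1; 5 GB remain.
Put 6 GB in drive 2; 10 GB remain.
Put 6 GB in drive 2; 4 GB remain.
Put 5 GB in drive 1; 0 GB remain.
Put 6 GB in drive 3; 10 GB remain.
Put 5 GB in drive 3; 5 GB remain.
Put 6 GB in drive 4; 10 GB remain.

4 drives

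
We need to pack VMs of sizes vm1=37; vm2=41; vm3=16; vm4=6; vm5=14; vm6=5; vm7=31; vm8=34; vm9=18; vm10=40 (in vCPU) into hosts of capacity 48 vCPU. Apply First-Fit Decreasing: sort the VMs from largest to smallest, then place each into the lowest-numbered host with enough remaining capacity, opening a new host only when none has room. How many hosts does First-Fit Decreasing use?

Sorted descending: 41, 40, 37, 34, 31, 18, 16, 14, 6, 5.
41 vCPU → host 1 (remaining 7 vCPU)
40 vCPU → host 2 (remaining 8 vCPU)
37 vCPU → host 3 (remaining 11 vCPU)
34 vCPU → host 4 (remaining 14 vCPU)
31 vCPU → host 5 (remaining 17 vCPU)
18 vCPU → host 6 (remaining 30 vCPU)
16 vCPU → host 5 (remaining 1 vCPU)
14 vCPU → host 4 (remaining 0 vCPU)
6 vCPU → host 1 (remaining 1 vCPU)
5 vCPU → host 2 (remaining 3 vCPU)
Final hosts: [41,6] [40,5] [37] [34,14] [31,16] [18].

6 hosts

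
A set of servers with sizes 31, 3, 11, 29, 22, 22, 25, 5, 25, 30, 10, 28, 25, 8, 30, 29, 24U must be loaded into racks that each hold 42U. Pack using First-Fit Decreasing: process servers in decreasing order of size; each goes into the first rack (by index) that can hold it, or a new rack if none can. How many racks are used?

12 racks

Sorted descending: 31, 30, 30, 29, 29, 28, 25, 25, 25, 24, 22, 22, 11, 10, 8, 5, 3.
rack 1: place 31U, 11U left
rack 2: place 30U, 12U left
rack 3: place 30U, 12U left
rack 4: place 29U, 13U left
rack 5: place 29U, 13U left
rack 6: place 28U, 14U left
rack 7: place 25U, 17U left
rack 8: place 25U, 17U left
rack 9: place 25U, 17U left
rack 10: place 24U, 18U left
rack 11: place 22U, 20U left
rack 12: place 22U, 20U left
rack 1: place 11U, 0U left
rack 2: place 10U, 2U left
rack 3: place 8U, 4U left
rack 4: place 5U, 8U left
rack 3: place 3U, 1U left
Final racks: [31,11] [30,10] [30,8,3] [29,5] [29] [28] [25] [25] [25] [24] [22] [22].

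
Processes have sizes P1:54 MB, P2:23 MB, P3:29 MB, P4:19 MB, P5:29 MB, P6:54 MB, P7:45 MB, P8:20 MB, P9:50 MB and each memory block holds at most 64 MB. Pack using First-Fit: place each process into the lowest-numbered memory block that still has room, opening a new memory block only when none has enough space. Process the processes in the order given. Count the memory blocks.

P1 (54 MB) → memory block 1 (remaining 10 MB)
P2 (23 MB) → memory block 2 (remaining 41 MB)
P3 (29 MB) → memory block 2 (remaining 12 MB)
P4 (19 MB) → memory block 3 (remaining 45 MB)
P5 (29 MB) → memory block 3 (remaining 16 MB)
P6 (54 MB) → memory block 4 (remaining 10 MB)
P7 (45 MB) → memory block 5 (remaining 19 MB)
P8 (20 MB) → memory block 6 (remaining 44 MB)
P9 (50 MB) → memory block 7 (remaining 14 MB)
Final memory blocks: [54] [23,29] [19,29] [54] [45] [20] [50].

7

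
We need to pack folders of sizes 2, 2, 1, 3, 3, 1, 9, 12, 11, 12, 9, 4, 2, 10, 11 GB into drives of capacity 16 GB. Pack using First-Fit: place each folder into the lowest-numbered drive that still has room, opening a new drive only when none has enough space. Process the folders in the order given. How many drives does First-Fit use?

2 GB → drive 1 (remaining 14 GB)
2 GB → drive 1 (remaining 12 GB)
1 GB → drive 1 (remaining 11 GB)
3 GB → drive 1 (remaining 8 GB)
3 GB → drive 1 (remaining 5 GB)
1 GB → drive 1 (remaining 4 GB)
9 GB → drive 2 (remaining 7 GB)
12 GB → drive 3 (remaining 4 GB)
11 GB → drive 4 (remaining 5 GB)
12 GB → drive 5 (remaining 4 GB)
9 GB → drive 6 (remaining 7 GB)
4 GB → drive 1 (remaining 0 GB)
2 GB → drive 2 (remaining 5 GB)
10 GB → drive 7 (remaining 6 GB)
11 GB → drive 8 (remaining 5 GB)

8 drives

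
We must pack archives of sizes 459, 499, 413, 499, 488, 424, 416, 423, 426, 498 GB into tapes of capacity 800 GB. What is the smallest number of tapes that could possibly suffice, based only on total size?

Total size = 459 + 499 + 413 + 499 + 488 + 424 + 416 + 423 + 426 + 498 = 4545 GB.
⌈4545 / 800⌉ = 6.

6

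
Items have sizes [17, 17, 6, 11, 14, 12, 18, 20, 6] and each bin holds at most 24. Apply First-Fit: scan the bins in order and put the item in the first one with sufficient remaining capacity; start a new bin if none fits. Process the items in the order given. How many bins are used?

bin 1: place 17, 7 left
bin 2: place 17, 7 left
bin 1: place 6, 1 left
bin 3: place 11, 13 left
bin 4: place 14, 10 left
bin 3: place 12, 1 left
bin 5: place 18, 6 left
bin 6: place 20, 4 left
bin 2: place 6, 1 left
Final bins: [17,6] [17,6] [11,12] [14] [18] [20].

6 bins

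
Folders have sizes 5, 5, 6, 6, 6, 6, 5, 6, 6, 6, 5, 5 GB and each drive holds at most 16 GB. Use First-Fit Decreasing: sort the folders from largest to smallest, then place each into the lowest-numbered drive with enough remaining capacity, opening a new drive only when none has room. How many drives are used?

5 drives

Sorted descending: 6, 6, 6, 6, 6, 6, 6, 5, 5, 5, 5, 5.
6 GB → drive 1 (remaining 10 GB)
6 GB → drive 1 (remaining 4 GB)
6 GB → drive 2 (remaining 10 GB)
6 GB → drive 2 (remaining 4 GB)
6 GB → drive 3 (remaining 10 GB)
6 GB → drive 3 (remaining 4 GB)
6 GB → drive 4 (remaining 10 GB)
5 GB → drive 4 (remaining 5 GB)
5 GB → drive 4 (remaining 0 GB)
5 GB → drive 5 (remaining 11 GB)
5 GB → drive 5 (remaining 6 GB)
5 GB → drive 5 (remaining 1 GB)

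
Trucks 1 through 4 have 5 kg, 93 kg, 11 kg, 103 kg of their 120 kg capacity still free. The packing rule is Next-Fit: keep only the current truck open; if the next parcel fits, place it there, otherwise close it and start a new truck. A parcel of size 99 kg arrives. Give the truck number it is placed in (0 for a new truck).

4

Next-Fit only looks at truck 4, which has 103 kg free.
99 kg fits there.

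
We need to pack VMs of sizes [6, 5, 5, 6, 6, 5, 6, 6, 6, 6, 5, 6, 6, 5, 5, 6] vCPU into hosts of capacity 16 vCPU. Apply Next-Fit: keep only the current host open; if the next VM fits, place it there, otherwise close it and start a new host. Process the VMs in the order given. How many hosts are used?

7 hosts

host 1: place 6 vCPU, 10 vCPU left
host 1: place 5 vCPU, 5 vCPU left
host 1: place 5 vCPU, 0 vCPU left
host 2: place 6 vCPU, 10 vCPU left
host 2: place 6 vCPU, 4 vCPU left
host 3: place 5 vCPU, 11 vCPU left
host 3: place 6 vCPU, 5 vCPU left
host 4: place 6 vCPU, 10 vCPU left
host 4: place 6 vCPU, 4 vCPU left
host 5: place 6 vCPU, 10 vCPU left
host 5: place 5 vCPU, 5 vCPU left
host 6: place 6 vCPU, 10 vCPU left
host 6: place 6 vCPU, 4 vCPU left
host 7: place 5 vCPU, 11 vCPU left
host 7: place 5 vCPU, 6 vCPU left
host 7: place 6 vCPU, 0 vCPU left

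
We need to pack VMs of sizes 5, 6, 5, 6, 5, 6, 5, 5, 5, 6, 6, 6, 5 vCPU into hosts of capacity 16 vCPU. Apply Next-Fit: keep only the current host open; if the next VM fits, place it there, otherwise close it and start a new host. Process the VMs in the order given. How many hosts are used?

6 hosts

5 vCPU → host 1 (remaining 11 vCPU)
6 vCPU → host 1 (remaining 5 vCPU)
5 vCPU → host 1 (remaining 0 vCPU)
6 vCPU → host 2 (remaining 10 vCPU)
5 vCPU → host 2 (remaining 5 vCPU)
6 vCPU → host 3 (remaining 10 vCPU)
5 vCPU → host 3 (remaining 5 vCPU)
5 vCPU → host 3 (remaining 0 vCPU)
5 vCPU → host 4 (remaining 11 vCPU)
6 vCPU → host 4 (remaining 5 vCPU)
6 vCPU → host 5 (remaining 10 vCPU)
6 vCPU → host 5 (remaining 4 vCPU)
5 vCPU → host 6 (remaining 11 vCPU)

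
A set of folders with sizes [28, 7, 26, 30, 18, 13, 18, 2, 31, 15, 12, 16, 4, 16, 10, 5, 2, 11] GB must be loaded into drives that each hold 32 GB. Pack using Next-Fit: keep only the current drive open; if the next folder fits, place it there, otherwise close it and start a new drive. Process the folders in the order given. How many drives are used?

11

Put 28 GB in drive 1; 4 GB remain.
Put 7 GB in drive 2; 25 GB remain.
Put 26 GB in drive 3; 6 GB remain.
Put 30 GB in drive 4; 2 GB remain.
Put 18 GB in drive 5; 14 GB remain.
Put 13 GB in drive 5; 1 GB remain.
Put 18 GB in drive 6; 14 GB remain.
Put 2 GB in drive 6; 12 GB remain.
Put 31 GB in drive 7; 1 GB remain.
Put 15 GB in drive 8; 17 GB remain.
Put 12 GB in drive 8; 5 GB remain.
Put 16 GB in drive 9; 16 GB remain.
Put 4 GB in drive 9; 12 GB remain.
Put 16 GB in drive 10; 16 GB remain.
Put 10 GB in drive 10; 6 GB remain.
Put 5 GB in drive 10; 1 GB remain.
Put 2 GB in drive 11; 30 GB remain.
Put 11 GB in drive 11; 19 GB remain.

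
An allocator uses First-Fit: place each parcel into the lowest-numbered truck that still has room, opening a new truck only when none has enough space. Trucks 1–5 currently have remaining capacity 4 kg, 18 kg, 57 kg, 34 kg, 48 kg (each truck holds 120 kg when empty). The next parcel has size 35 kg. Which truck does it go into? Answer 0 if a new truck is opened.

3

Trucks with room: truck 3 (57 kg), truck 5 (48 kg).
The first with room is truck 3.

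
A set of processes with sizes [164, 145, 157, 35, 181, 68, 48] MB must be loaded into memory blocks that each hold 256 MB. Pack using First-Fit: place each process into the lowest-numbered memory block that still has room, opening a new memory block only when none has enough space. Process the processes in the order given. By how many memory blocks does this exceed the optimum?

0

First-Fit: [164,35,48] [145,68] [157] [181] → 4 memory blocks.
Total size 798 MB; any packing needs at least ⌈798/256⌉ = 4 memory blocks.
So 4 is already optimal.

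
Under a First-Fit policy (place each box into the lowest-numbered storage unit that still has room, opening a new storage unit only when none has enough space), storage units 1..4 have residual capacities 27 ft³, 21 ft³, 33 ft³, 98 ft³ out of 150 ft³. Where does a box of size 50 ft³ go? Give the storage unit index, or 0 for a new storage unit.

Storage units with room: storage unit 4 (98 ft³).
The first with room is storage unit 4.

4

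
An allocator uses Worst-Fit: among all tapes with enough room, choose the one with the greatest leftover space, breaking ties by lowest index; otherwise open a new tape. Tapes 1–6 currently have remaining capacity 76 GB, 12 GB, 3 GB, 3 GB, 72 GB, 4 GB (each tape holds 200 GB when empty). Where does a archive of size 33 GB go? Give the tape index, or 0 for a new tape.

1

Tapes with room: tape 1 (76 GB), tape 5 (72 GB).
Most room is tape 1 with 76 GB free.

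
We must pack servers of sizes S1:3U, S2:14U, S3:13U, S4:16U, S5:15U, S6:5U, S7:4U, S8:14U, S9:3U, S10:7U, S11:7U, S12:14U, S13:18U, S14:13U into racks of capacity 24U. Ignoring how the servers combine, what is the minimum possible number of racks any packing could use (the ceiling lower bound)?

Total size = 3 + 14 + 13 + 16 + 15 + 5 + 4 + 14 + 3 + 7 + 7 + 14 + 18 + 13 = 146U.
⌈146 / 24⌉ = 7.

7 racks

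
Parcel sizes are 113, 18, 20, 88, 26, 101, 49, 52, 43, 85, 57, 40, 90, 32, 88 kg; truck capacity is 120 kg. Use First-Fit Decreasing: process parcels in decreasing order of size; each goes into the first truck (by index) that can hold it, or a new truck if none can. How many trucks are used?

Sorted descending: 113, 101, 90, 88, 88, 85, 57, 52, 49, 43, 40, 32, 26, 20, 18.
Put 113 kg in truck 1; 7 kg remain.
Put 101 kg in truck 2; 19 kg remain.
Put 90 kg in truck 3; 30 kg remain.
Put 88 kg in truck 4; 32 kg remain.
Put 88 kg in truck 5; 32 kg remain.
Put 85 kg in truck 6; 35 kg remain.
Put 57 kg in truck 7; 63 kg remain.
Put 52 kg in truck 7; 11 kg remain.
Put 49 kg in truck 8; 71 kg remain.
Put 43 kg in truck 8; 28 kg remain.
Put 40 kg in truck 9; 80 kg remain.
Put 32 kg in truck 4; 0 kg remain.
Put 26 kg in truck 3; 4 kg remain.
Put 20 kg in truck 5; 12 kg remain.
Put 18 kg in truck 2; 1 kg remain.
Final trucks: [113] [101,18] [90,26] [88,32] [88,20] [85] [57,52] [49,43] [40].

9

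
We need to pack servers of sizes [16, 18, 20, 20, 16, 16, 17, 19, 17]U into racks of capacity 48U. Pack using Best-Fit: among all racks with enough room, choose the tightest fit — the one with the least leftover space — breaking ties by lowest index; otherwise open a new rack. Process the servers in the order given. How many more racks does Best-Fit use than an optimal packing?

1

Best-Fit: [16,18] [20,20] [16,16] [17,19] [17] → 5 racks.
Total size 159U; any packing needs at least ⌈159/48⌉ = 4 racks.
An optimal packing achieves that bound: [20,20] [19,18] [17,17] [16,16,16] → 4 racks.
Excess: 5 − 4 = 1.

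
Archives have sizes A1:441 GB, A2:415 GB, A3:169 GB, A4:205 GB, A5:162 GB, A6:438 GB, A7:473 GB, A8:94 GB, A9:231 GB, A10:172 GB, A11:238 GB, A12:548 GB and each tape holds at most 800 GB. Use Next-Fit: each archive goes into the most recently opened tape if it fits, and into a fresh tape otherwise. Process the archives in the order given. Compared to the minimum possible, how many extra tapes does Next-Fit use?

Next-Fit: [441] [415,169,205] [162,438] [473,94,231] [172,238] [548] → 6 tapes.
Total size 3586 GB; any packing needs at least ⌈3586/800⌉ = 5 tapes.
An optimal packing achieves that bound: [548,238] [473,231,94] [441,205] [438,172,169] [415,162] → 5 tapes.
Excess: 6 − 5 = 1.

1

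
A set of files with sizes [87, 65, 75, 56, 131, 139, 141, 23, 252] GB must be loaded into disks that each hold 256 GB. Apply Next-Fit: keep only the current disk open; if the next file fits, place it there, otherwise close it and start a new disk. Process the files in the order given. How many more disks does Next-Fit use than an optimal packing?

1

Next-Fit: [87,65,75] [56,131] [139] [141,23] [252] → 5 disks.
Total size 969 GB; any packing needs at least ⌈969/256⌉ = 4 disks.
An optimal packing achieves that bound: [252] [141,87,23] [139,75] [131,65,56] → 4 disks.
Excess: 5 − 4 = 1.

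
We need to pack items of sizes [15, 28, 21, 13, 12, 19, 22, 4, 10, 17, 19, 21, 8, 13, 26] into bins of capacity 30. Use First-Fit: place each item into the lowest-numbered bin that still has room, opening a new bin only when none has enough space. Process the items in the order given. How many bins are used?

bin 1: place 15, 15 left
bin 2: place 28, 2 left
bin 3: place 21, 9 left
bin 1: place 13, 2 left
bin 4: place 12, 18 left
bin 5: place 19, 11 left
bin 6: place 22, 8 left
bin 3: place 4, 5 left
bin 4: place 10, 8 left
bin 7: place 17, 13 left
bin 8: place 19, 11 left
bin 9: place 21, 9 left
bin 4: place 8, 0 left
bin 7: place 13, 0 left
bin 10: place 26, 4 left
Final bins: [15,13] [28] [21,4] [12,10,8] [19] [22] [17,13] [19] [21] [26].

10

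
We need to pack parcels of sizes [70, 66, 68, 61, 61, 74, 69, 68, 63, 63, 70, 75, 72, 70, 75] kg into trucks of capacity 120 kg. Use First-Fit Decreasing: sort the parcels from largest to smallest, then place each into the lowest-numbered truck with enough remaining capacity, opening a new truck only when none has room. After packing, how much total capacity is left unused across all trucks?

775

Sorted descending: 75, 75, 74, 72, 70, 70, 70, 69, 68, 68, 66, 63, 63, 61, 61.
Put 75 kg in truck 1; 45 kg remain.
Put 75 kg in truck 2; 45 kg remain.
Put 74 kg in truck 3; 46 kg remain.
Put 72 kg in truck 4; 48 kg remain.
Put 70 kg in truck 5; 50 kg remain.
Put 70 kg in truck 6; 50 kg remain.
Put 70 kg in truck 7; 50 kg remain.
Put 69 kg in truck 8; 51 kg remain.
Put 68 kg in truck 9; 52 kg remain.
Put 68 kg in truck 10; 52 kg remain.
Put 66 kg in truck 11; 54 kg remain.
Put 63 kg in truck 12; 57 kg remain.
Put 63 kg in truck 13; 57 kg remain.
Put 61 kg in truck 14; 59 kg remain.
Put 61 kg in truck 15; 59 kg remain.
15 trucks × 120 kg = 1800 kg; used 1025 kg; unused 775 kg.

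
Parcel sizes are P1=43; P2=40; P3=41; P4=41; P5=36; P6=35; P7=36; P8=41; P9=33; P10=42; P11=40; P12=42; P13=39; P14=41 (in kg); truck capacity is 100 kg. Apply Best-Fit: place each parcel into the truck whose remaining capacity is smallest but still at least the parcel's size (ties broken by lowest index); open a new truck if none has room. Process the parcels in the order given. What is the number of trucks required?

7

Put P1 (43 kg) in truck 1; 57 kg remain.
Put P2 (40 kg) in truck 1; 17 kg remain.
Put P3 (41 kg) in truck 2; 59 kg remain.
Put P4 (41 kg) in truck 2; 18 kg remain.
Put P5 (36 kg) in truck 3; 64 kg remain.
Put P6 (35 kg) in truck 3; 29 kg remain.
Put P7 (36 kg) in truck 4; 64 kg remain.
Put P8 (41 kg) in truck 4; 23 kg remain.
Put P9 (33 kg) in truck 5; 67 kg remain.
Put P10 (42 kg) in truck 5; 25 kg remain.
Put P11 (40 kg) in truck 6; 60 kg remain.
Put P12 (42 kg) in truck 6; 18 kg remain.
Put P13 (39 kg) in truck 7; 61 kg remain.
Put P14 (41 kg) in truck 7; 20 kg remain.
Final trucks: [43,40] [41,41] [36,35] [36,41] [33,42] [40,42] [39,41].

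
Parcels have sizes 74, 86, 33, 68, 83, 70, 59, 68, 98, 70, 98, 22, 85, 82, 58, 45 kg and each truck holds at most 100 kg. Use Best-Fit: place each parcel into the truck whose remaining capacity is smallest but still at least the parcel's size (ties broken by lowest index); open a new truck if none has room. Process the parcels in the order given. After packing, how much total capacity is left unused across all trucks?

301

truck 1: place 74 kg, 26 kg left
truck 2: place 86 kg, 14 kg left
truck 3: place 33 kg, 67 kg left
truck 4: place 68 kg, 32 kg left
truck 5: place 83 kg, 17 kg left
truck 6: place 70 kg, 30 kg left
truck 3: place 59 kg, 8 kg left
truck 7: place 68 kg, 32 kg left
truck 8: place 98 kg, 2 kg left
truck 9: place 70 kg, 30 kg left
truck 10: place 98 kg, 2 kg left
truck 1: place 22 kg, 4 kg left
truck 11: place 85 kg, 15 kg left
truck 12: place 82 kg, 18 kg left
truck 13: place 58 kg, 42 kg left
truck 14: place 45 kg, 55 kg left
14 trucks × 100 kg = 1400 kg; used 1099 kg; unused 301 kg.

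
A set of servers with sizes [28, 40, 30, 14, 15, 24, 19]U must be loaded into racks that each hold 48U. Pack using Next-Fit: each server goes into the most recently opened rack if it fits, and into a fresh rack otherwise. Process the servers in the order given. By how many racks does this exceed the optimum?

1

Next-Fit: [28] [40] [30,14] [15,24] [19] → 5 racks.
Total size 170U; any packing needs at least ⌈170/48⌉ = 4 racks.
An optimal packing achieves that bound: [40] [30,15] [28,19] [24,14] → 4 racks.
Excess: 5 − 4 = 1.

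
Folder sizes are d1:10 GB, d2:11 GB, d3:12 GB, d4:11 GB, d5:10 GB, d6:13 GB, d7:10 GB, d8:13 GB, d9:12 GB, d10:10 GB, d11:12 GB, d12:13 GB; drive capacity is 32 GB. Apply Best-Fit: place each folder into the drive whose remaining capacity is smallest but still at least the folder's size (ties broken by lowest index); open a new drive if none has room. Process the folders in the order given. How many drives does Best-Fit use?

Put d1 (10 GB) in drive 1; 22 GB remain.
Put d2 (11 GB) in drive 1; 11 GB remain.
Put d3 (12 GB) in drive 2; 20 GB remain.
Put d4 (11 GB) in drive 1; 0 GB remain.
Put d5 (10 GB) in drive 2; 10 GB remain.
Put d6 (13 GB) in drive 3; 19 GB remain.
Put d7 (10 GB) in drive 2; 0 GB remain.
Put d8 (13 GB) in drive 3; 6 GB remain.
Put d9 (12 GB) in drive 4; 20 GB remain.
Put d10 (10 GB) in drive 4; 10 GB remain.
Put d11 (12 GB) in drive 5; 20 GB remain.
Put d12 (13 GB) in drive 5; 7 GB remain.

5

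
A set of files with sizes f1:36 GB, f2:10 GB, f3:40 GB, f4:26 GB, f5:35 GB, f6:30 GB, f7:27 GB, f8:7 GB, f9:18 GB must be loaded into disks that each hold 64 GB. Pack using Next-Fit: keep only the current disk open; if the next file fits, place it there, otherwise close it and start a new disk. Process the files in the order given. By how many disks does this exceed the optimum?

Next-Fit: [36,10] [40] [26,35] [30,27,7] [18] → 5 disks.
Total size 229 GB; any packing needs at least ⌈229/64⌉ = 4 disks.
An optimal packing achieves that bound: [40,18] [36,27] [35,26] [30,10,7] → 4 disks.
Excess: 5 − 4 = 1.

1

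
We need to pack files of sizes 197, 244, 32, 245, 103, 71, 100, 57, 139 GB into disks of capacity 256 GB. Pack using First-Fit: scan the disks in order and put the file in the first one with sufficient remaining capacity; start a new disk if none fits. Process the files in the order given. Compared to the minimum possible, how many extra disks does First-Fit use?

0

First-Fit: [197,32] [244] [245] [103,71,57] [100,139] → 5 disks.
Total size 1188 GB; any packing needs at least ⌈1188/256⌉ = 5 disks.
So 5 is already optimal.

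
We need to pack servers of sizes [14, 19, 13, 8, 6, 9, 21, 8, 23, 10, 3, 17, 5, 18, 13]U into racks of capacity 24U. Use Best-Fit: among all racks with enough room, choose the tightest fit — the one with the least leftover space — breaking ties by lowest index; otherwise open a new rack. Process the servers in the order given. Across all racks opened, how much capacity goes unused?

29

rack 1: place 14U, 10U left
rack 2: place 19U, 5U left
rack 3: place 13U, 11U left
rack 1: place 8U, 2U left
rack 3: place 6U, 5U left
rack 4: place 9U, 15U left
rack 5: place 21U, 3U left
rack 4: place 8U, 7U left
rack 6: place 23U, 1U left
rack 7: place 10U, 14U left
rack 5: place 3U, 0U left
rack 8: place 17U, 7U left
rack 2: place 5U, 0U left
rack 9: place 18U, 6U left
rack 7: place 13U, 1U left
9 racks × 24U = 216U; used 187U; unused 29U.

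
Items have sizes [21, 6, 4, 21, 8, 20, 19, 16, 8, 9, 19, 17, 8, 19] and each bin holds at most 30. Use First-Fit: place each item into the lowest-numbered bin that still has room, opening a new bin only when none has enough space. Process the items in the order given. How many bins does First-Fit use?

8

bin 1: place 21, 9 left
bin 1: place 6, 3 left
bin 2: place 4, 26 left
bin 2: place 21, 5 left
bin 3: place 8, 22 left
bin 3: place 20, 2 left
bin 4: place 19, 11 left
bin 5: place 16, 14 left
bin 4: place 8, 3 left
bin 5: place 9, 5 left
bin 6: place 19, 11 left
bin 7: place 17, 13 left
bin 6: place 8, 3 left
bin 8: place 19, 11 left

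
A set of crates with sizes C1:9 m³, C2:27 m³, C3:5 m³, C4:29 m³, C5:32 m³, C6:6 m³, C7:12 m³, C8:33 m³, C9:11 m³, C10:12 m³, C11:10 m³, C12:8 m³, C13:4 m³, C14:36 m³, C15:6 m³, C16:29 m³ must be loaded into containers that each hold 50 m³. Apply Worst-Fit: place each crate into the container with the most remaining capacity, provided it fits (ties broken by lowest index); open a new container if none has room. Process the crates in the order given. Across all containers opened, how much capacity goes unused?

C1 (9 m³) → container 1 (remaining 41 m³)
C2 (27 m³) → container 1 (remaining 14 m³)
C3 (5 m³) → container 1 (remaining 9 m³)
C4 (29 m³) → container 2 (remaining 21 m³)
C5 (32 m³) → container 3 (remaining 18 m³)
C6 (6 m³) → container 2 (remaining 15 m³)
C7 (12 m³) → container 3 (remaining 6 m³)
C8 (33 m³) → container 4 (remaining 17 m³)
C9 (11 m³) → container 4 (remaining 6 m³)
C10 (12 m³) → container 2 (remaining 3 m³)
C11 (10 m³) → container 5 (remaining 40 m³)
C12 (8 m³) → container 5 (remaining 32 m³)
C13 (4 m³) → container 5 (remaining 28 m³)
C14 (36 m³) → container 6 (remaining 14 m³)
C15 (6 m³) → container 5 (remaining 22 m³)
C16 (29 m³) → container 7 (remaining 21 m³)
7 containers × 50 m³ = 350 m³; used 269 m³; unused 81 m³.

81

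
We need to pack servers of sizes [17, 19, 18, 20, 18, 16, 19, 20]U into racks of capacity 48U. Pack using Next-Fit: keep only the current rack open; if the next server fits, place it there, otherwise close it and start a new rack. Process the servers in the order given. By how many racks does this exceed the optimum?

0

Next-Fit: [17,19] [18,20] [18,16] [19,20] → 4 racks.
Total size 147U; any packing needs at least ⌈147/48⌉ = 4 racks.
So 4 is already optimal.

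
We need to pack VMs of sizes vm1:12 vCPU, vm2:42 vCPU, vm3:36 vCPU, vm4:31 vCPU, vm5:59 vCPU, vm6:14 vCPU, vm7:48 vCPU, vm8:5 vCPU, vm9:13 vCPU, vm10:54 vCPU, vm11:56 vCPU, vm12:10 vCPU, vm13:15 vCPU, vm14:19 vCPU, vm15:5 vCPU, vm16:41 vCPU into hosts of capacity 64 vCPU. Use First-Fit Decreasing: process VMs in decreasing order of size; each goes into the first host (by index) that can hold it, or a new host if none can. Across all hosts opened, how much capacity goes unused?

52

Sorted descending: 59, 56, 54, 48, 42, 41, 36, 31, 19, 15, 14, 13, 12, 10, 5, 5.
59 vCPU → host 1 (remaining 5 vCPU)
56 vCPU → host 2 (remaining 8 vCPU)
54 vCPU → host 3 (remaining 10 vCPU)
48 vCPU → host 4 (remaining 16 vCPU)
42 vCPU → host 5 (remaining 22 vCPU)
41 vCPU → host 6 (remaining 23 vCPU)
36 vCPU → host 7 (remaining 28 vCPU)
31 vCPU → host 8 (remaining 33 vCPU)
19 vCPU → host 5 (remaining 3 vCPU)
15 vCPU → host 4 (remaining 1 vCPU)
14 vCPU → host 6 (remaining 9 vCPU)
13 vCPU → host 7 (remaining 15 vCPU)
12 vCPU → host 7 (remaining 3 vCPU)
10 vCPU → host 3 (remaining 0 vCPU)
5 vCPU → host 1 (remaining 0 vCPU)
5 vCPU → host 2 (remaining 3 vCPU)
8 hosts × 64 vCPU = 512 vCPU; used 460 vCPU; unused 52 vCPU.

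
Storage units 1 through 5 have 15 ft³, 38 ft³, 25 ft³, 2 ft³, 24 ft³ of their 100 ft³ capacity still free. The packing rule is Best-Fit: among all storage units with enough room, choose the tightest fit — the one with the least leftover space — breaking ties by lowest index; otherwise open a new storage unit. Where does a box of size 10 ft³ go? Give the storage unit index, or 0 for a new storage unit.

1

Storage units with room: storage unit 1 (15 ft³), storage unit 2 (38 ft³), storage unit 3 (25 ft³), storage unit 5 (24 ft³).
Tightest fit is storage unit 1 with 15 ft³ free.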